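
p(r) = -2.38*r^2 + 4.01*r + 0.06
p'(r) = 4.01 - 4.76*r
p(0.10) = 0.44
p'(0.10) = 3.53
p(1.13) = 1.55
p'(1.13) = -1.37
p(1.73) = -0.13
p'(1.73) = -4.22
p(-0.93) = -5.73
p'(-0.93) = 8.44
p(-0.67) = -3.70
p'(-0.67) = 7.20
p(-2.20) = -20.28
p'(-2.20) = 14.48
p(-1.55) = -11.87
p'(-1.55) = 11.39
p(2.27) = -3.10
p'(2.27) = -6.80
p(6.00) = -61.56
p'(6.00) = -24.55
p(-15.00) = -595.59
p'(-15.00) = 75.41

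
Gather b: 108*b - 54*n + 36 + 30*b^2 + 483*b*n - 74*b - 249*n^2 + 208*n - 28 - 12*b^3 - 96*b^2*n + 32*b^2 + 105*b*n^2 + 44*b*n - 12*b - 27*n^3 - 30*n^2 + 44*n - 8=-12*b^3 + b^2*(62 - 96*n) + b*(105*n^2 + 527*n + 22) - 27*n^3 - 279*n^2 + 198*n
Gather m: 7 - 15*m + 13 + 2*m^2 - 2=2*m^2 - 15*m + 18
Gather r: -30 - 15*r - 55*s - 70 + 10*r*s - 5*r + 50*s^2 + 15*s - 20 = r*(10*s - 20) + 50*s^2 - 40*s - 120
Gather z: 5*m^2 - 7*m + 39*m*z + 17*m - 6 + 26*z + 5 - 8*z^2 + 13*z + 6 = 5*m^2 + 10*m - 8*z^2 + z*(39*m + 39) + 5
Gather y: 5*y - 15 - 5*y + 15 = 0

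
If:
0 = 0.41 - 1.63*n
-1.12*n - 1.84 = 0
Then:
No Solution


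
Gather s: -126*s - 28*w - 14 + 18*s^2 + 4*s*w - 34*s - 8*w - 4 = 18*s^2 + s*(4*w - 160) - 36*w - 18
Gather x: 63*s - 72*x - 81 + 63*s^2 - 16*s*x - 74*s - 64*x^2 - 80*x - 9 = 63*s^2 - 11*s - 64*x^2 + x*(-16*s - 152) - 90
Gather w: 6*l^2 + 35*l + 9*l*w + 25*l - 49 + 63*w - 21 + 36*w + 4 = 6*l^2 + 60*l + w*(9*l + 99) - 66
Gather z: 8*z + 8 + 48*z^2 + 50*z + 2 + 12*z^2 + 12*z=60*z^2 + 70*z + 10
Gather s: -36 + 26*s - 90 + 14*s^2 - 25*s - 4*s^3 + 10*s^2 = -4*s^3 + 24*s^2 + s - 126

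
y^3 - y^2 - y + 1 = (y - 1)^2*(y + 1)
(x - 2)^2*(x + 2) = x^3 - 2*x^2 - 4*x + 8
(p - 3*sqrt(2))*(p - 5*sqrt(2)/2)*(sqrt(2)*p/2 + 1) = sqrt(2)*p^3/2 - 9*p^2/2 + 2*sqrt(2)*p + 15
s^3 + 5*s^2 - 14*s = s*(s - 2)*(s + 7)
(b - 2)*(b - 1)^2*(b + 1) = b^4 - 3*b^3 + b^2 + 3*b - 2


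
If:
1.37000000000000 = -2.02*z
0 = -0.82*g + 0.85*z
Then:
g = -0.70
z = -0.68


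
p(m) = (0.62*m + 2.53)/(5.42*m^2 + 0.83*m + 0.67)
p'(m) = (-10.84*m - 0.83)*(0.62*m + 2.53)/(5.42*m^2 + 0.83*m + 0.67)^2 + 0.62/(5.42*m^2 + 0.83*m + 0.67) = (3.3604*m^2 + 0.5146*m - (0.62*m + 2.53)*(10.84*m + 0.83) + 0.4154)/(5.42*m^2 + 0.83*m + 0.67)^2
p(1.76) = 0.19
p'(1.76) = -0.17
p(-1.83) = 0.08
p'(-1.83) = 0.12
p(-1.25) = 0.22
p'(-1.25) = 0.42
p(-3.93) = 0.00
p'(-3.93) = 0.01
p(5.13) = 0.04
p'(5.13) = -0.01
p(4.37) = 0.05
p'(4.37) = -0.02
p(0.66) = 0.82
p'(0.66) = -1.66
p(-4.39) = -0.00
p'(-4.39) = 0.01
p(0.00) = 3.78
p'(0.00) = -3.75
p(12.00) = 0.01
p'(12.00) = -0.00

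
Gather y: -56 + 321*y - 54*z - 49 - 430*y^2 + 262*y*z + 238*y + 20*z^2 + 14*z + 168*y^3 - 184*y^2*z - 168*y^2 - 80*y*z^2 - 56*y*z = 168*y^3 + y^2*(-184*z - 598) + y*(-80*z^2 + 206*z + 559) + 20*z^2 - 40*z - 105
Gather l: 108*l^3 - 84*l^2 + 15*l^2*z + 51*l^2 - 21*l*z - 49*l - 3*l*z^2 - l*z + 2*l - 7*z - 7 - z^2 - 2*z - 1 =108*l^3 + l^2*(15*z - 33) + l*(-3*z^2 - 22*z - 47) - z^2 - 9*z - 8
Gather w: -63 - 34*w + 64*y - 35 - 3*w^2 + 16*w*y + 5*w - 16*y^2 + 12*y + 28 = -3*w^2 + w*(16*y - 29) - 16*y^2 + 76*y - 70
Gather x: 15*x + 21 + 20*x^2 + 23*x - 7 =20*x^2 + 38*x + 14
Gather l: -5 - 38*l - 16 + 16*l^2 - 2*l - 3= 16*l^2 - 40*l - 24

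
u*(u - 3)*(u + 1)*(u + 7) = u^4 + 5*u^3 - 17*u^2 - 21*u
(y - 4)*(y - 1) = y^2 - 5*y + 4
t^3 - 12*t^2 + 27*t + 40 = (t - 8)*(t - 5)*(t + 1)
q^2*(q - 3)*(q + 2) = q^4 - q^3 - 6*q^2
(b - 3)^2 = b^2 - 6*b + 9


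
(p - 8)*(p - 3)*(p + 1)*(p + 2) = p^4 - 8*p^3 - 7*p^2 + 50*p + 48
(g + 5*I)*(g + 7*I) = g^2 + 12*I*g - 35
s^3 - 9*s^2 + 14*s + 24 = (s - 6)*(s - 4)*(s + 1)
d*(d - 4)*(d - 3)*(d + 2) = d^4 - 5*d^3 - 2*d^2 + 24*d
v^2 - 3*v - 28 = (v - 7)*(v + 4)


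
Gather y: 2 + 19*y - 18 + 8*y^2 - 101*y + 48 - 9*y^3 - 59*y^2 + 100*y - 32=-9*y^3 - 51*y^2 + 18*y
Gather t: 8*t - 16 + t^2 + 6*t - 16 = t^2 + 14*t - 32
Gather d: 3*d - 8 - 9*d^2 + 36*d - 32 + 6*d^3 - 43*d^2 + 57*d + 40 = 6*d^3 - 52*d^2 + 96*d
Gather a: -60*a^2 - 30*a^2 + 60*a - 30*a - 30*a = -90*a^2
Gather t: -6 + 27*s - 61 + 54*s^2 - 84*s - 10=54*s^2 - 57*s - 77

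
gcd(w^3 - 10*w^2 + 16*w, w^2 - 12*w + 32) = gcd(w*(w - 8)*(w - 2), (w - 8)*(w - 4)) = w - 8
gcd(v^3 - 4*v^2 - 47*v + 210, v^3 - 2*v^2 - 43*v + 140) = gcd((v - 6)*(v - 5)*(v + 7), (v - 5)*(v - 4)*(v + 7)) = v^2 + 2*v - 35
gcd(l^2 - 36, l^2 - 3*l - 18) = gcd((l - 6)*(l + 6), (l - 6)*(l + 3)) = l - 6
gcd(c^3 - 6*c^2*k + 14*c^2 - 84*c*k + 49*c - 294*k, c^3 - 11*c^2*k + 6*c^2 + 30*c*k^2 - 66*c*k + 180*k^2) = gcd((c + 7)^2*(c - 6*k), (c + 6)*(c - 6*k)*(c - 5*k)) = c - 6*k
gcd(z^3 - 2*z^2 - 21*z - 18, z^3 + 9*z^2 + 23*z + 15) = z^2 + 4*z + 3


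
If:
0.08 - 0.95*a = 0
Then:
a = 0.08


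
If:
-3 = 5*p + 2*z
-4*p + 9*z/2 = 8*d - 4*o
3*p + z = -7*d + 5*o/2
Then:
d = 3/20 - 289*z/160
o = -411*z/80 - 3/10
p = -2*z/5 - 3/5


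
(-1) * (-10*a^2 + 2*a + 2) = 10*a^2 - 2*a - 2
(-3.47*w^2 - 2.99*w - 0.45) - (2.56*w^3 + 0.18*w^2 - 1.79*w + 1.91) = -2.56*w^3 - 3.65*w^2 - 1.2*w - 2.36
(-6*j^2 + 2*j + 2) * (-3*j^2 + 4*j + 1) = 18*j^4 - 30*j^3 - 4*j^2 + 10*j + 2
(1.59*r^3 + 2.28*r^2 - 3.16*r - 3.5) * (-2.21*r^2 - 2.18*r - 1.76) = -3.5139*r^5 - 8.505*r^4 - 0.7852*r^3 + 10.611*r^2 + 13.1916*r + 6.16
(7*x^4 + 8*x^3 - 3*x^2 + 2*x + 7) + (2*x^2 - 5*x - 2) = 7*x^4 + 8*x^3 - x^2 - 3*x + 5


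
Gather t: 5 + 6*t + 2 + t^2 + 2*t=t^2 + 8*t + 7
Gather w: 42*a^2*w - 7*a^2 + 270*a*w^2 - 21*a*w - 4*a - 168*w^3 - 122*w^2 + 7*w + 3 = -7*a^2 - 4*a - 168*w^3 + w^2*(270*a - 122) + w*(42*a^2 - 21*a + 7) + 3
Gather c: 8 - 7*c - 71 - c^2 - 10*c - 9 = -c^2 - 17*c - 72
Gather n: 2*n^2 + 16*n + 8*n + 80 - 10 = 2*n^2 + 24*n + 70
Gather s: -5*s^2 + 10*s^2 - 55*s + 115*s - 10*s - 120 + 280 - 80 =5*s^2 + 50*s + 80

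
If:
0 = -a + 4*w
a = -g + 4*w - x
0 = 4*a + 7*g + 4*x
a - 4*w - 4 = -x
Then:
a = 3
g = -4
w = 3/4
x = 4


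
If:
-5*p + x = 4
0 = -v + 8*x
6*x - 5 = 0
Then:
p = -19/30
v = 20/3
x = 5/6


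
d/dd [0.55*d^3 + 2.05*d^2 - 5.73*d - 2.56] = 1.65*d^2 + 4.1*d - 5.73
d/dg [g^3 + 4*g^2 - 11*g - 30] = 3*g^2 + 8*g - 11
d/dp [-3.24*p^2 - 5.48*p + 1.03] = -6.48*p - 5.48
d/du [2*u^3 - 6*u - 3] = 6*u^2 - 6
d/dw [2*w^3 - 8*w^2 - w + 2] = 6*w^2 - 16*w - 1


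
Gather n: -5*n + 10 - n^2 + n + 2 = -n^2 - 4*n + 12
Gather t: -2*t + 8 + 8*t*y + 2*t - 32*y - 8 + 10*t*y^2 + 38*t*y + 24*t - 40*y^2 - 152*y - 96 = t*(10*y^2 + 46*y + 24) - 40*y^2 - 184*y - 96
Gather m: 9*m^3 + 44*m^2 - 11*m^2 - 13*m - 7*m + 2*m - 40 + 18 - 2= 9*m^3 + 33*m^2 - 18*m - 24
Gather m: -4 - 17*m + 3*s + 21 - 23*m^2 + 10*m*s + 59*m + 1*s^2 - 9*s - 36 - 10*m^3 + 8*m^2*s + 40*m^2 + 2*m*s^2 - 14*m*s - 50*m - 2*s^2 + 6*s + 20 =-10*m^3 + m^2*(8*s + 17) + m*(2*s^2 - 4*s - 8) - s^2 + 1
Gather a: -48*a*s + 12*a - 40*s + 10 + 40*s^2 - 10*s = a*(12 - 48*s) + 40*s^2 - 50*s + 10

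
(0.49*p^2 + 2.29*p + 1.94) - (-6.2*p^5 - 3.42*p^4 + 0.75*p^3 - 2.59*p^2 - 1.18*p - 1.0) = 6.2*p^5 + 3.42*p^4 - 0.75*p^3 + 3.08*p^2 + 3.47*p + 2.94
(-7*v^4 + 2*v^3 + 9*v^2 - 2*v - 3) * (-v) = 7*v^5 - 2*v^4 - 9*v^3 + 2*v^2 + 3*v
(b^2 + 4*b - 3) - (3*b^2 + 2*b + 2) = -2*b^2 + 2*b - 5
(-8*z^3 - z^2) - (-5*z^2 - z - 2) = -8*z^3 + 4*z^2 + z + 2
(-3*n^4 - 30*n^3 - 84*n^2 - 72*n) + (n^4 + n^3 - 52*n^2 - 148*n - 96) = -2*n^4 - 29*n^3 - 136*n^2 - 220*n - 96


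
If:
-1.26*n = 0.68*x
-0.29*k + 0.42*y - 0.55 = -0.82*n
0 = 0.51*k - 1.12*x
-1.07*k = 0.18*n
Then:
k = 0.00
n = 0.00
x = 0.00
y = 1.31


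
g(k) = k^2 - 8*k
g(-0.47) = 3.98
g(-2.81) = 30.38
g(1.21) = -8.22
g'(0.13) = -7.74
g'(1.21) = -5.58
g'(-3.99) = -15.98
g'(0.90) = -6.20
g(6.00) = -12.00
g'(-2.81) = -13.62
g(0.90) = -6.39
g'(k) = 2*k - 8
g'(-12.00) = -32.00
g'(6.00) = 4.00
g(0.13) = -1.02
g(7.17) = -5.95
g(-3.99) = 47.84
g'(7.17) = 6.34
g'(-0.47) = -8.94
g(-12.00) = 240.00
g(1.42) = -9.34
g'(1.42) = -5.16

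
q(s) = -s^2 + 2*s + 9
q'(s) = 2 - 2*s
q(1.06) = 10.00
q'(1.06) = -0.12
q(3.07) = 5.72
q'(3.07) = -4.14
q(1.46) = 9.79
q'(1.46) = -0.92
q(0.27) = 9.47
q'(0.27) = 1.46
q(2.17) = 8.63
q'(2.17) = -2.34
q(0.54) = 9.79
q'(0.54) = 0.92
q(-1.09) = 5.63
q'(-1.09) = 4.18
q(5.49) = -10.16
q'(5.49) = -8.98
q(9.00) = -54.00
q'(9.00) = -16.00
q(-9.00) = -90.00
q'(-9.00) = 20.00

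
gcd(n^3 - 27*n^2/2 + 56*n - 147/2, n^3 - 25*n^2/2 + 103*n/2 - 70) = n - 7/2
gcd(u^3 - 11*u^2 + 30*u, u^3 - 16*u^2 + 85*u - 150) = u^2 - 11*u + 30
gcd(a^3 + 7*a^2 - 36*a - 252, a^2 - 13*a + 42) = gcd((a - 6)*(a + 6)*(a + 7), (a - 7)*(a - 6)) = a - 6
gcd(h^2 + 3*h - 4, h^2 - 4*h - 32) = h + 4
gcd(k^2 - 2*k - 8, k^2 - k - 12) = k - 4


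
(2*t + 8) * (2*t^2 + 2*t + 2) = 4*t^3 + 20*t^2 + 20*t + 16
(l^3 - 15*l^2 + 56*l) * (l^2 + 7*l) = l^5 - 8*l^4 - 49*l^3 + 392*l^2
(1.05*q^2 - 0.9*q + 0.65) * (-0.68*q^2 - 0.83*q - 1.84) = -0.714*q^4 - 0.2595*q^3 - 1.627*q^2 + 1.1165*q - 1.196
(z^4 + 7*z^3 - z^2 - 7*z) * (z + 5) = z^5 + 12*z^4 + 34*z^3 - 12*z^2 - 35*z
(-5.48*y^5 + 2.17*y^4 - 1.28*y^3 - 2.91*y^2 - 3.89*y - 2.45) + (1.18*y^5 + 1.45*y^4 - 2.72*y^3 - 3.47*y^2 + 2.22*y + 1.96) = -4.3*y^5 + 3.62*y^4 - 4.0*y^3 - 6.38*y^2 - 1.67*y - 0.49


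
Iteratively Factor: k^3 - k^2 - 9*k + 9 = (k - 1)*(k^2 - 9) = (k - 1)*(k + 3)*(k - 3)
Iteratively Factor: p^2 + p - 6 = (p + 3)*(p - 2)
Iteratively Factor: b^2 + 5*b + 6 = (b + 2)*(b + 3)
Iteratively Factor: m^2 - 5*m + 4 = (m - 1)*(m - 4)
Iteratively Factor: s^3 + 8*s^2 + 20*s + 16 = (s + 2)*(s^2 + 6*s + 8) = (s + 2)*(s + 4)*(s + 2)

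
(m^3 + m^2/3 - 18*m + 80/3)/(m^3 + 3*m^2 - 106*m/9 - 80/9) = 3*(m - 2)/(3*m + 2)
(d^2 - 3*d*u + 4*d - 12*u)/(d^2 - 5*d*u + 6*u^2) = (-d - 4)/(-d + 2*u)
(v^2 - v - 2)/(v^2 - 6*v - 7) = (v - 2)/(v - 7)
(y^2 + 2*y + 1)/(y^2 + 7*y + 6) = (y + 1)/(y + 6)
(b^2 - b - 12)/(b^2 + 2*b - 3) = (b - 4)/(b - 1)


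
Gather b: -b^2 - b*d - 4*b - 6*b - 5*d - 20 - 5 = -b^2 + b*(-d - 10) - 5*d - 25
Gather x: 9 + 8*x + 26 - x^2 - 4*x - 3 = -x^2 + 4*x + 32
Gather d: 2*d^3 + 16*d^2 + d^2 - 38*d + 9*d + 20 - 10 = 2*d^3 + 17*d^2 - 29*d + 10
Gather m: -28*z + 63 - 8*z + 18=81 - 36*z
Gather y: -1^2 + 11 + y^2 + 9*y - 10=y^2 + 9*y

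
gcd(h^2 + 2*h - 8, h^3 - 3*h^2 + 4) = h - 2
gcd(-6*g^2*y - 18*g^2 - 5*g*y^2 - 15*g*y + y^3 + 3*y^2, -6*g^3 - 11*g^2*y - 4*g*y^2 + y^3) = -6*g^2 - 5*g*y + y^2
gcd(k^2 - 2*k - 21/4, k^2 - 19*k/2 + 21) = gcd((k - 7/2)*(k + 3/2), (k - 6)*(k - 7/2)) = k - 7/2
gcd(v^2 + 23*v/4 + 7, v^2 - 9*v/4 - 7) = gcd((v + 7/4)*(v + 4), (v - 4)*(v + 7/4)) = v + 7/4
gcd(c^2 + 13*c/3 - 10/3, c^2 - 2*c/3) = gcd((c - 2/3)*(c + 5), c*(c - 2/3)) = c - 2/3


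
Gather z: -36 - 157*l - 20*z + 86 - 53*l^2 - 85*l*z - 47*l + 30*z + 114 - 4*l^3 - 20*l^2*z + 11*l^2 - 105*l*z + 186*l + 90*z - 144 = -4*l^3 - 42*l^2 - 18*l + z*(-20*l^2 - 190*l + 100) + 20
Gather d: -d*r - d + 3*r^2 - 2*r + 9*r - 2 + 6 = d*(-r - 1) + 3*r^2 + 7*r + 4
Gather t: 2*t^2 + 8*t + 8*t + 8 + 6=2*t^2 + 16*t + 14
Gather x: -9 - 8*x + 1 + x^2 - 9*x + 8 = x^2 - 17*x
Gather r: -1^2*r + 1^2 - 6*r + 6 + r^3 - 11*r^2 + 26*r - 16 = r^3 - 11*r^2 + 19*r - 9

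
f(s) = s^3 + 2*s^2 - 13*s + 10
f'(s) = 3*s^2 + 4*s - 13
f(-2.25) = 37.98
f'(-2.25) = -6.81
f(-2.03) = 36.27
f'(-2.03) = -8.76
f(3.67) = 38.66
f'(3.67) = 42.09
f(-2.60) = 39.74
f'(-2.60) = -3.12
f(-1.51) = 30.75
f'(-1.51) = -12.20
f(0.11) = 8.60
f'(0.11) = -12.52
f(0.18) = 7.73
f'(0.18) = -12.18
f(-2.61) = 39.77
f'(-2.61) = -3.00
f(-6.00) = -56.00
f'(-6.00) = 71.00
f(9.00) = 784.00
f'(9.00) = 266.00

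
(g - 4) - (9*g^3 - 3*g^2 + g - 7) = -9*g^3 + 3*g^2 + 3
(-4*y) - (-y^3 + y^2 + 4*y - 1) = y^3 - y^2 - 8*y + 1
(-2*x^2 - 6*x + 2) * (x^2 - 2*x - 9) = -2*x^4 - 2*x^3 + 32*x^2 + 50*x - 18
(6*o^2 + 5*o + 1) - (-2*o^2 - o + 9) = 8*o^2 + 6*o - 8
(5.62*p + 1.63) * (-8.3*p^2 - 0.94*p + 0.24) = -46.646*p^3 - 18.8118*p^2 - 0.1834*p + 0.3912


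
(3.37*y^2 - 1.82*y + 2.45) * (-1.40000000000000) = -4.718*y^2 + 2.548*y - 3.43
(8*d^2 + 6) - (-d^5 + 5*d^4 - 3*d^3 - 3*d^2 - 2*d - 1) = d^5 - 5*d^4 + 3*d^3 + 11*d^2 + 2*d + 7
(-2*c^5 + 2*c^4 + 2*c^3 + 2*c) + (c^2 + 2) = -2*c^5 + 2*c^4 + 2*c^3 + c^2 + 2*c + 2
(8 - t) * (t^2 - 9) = -t^3 + 8*t^2 + 9*t - 72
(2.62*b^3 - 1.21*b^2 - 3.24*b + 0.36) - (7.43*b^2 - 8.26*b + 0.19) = 2.62*b^3 - 8.64*b^2 + 5.02*b + 0.17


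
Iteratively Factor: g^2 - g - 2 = (g - 2)*(g + 1)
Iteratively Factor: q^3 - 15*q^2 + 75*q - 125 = (q - 5)*(q^2 - 10*q + 25) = (q - 5)^2*(q - 5)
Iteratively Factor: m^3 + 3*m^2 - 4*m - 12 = (m + 2)*(m^2 + m - 6) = (m + 2)*(m + 3)*(m - 2)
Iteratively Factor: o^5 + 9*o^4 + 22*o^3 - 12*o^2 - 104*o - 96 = (o + 2)*(o^4 + 7*o^3 + 8*o^2 - 28*o - 48) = (o + 2)^2*(o^3 + 5*o^2 - 2*o - 24) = (o - 2)*(o + 2)^2*(o^2 + 7*o + 12) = (o - 2)*(o + 2)^2*(o + 4)*(o + 3)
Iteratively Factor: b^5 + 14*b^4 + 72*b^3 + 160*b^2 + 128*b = (b + 4)*(b^4 + 10*b^3 + 32*b^2 + 32*b) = (b + 4)^2*(b^3 + 6*b^2 + 8*b) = (b + 2)*(b + 4)^2*(b^2 + 4*b) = (b + 2)*(b + 4)^3*(b)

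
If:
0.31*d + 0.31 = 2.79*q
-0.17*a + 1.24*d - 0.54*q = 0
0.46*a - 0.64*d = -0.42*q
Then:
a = -0.04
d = 0.04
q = 0.12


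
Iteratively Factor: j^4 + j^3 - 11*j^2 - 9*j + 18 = (j - 1)*(j^3 + 2*j^2 - 9*j - 18) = (j - 1)*(j + 3)*(j^2 - j - 6) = (j - 1)*(j + 2)*(j + 3)*(j - 3)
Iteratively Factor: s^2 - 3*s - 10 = (s - 5)*(s + 2)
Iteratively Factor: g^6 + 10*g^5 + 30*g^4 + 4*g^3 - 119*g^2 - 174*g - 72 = (g + 1)*(g^5 + 9*g^4 + 21*g^3 - 17*g^2 - 102*g - 72) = (g + 1)*(g + 3)*(g^4 + 6*g^3 + 3*g^2 - 26*g - 24) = (g + 1)*(g + 3)^2*(g^3 + 3*g^2 - 6*g - 8) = (g - 2)*(g + 1)*(g + 3)^2*(g^2 + 5*g + 4) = (g - 2)*(g + 1)^2*(g + 3)^2*(g + 4)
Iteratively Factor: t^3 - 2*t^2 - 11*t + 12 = (t + 3)*(t^2 - 5*t + 4) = (t - 4)*(t + 3)*(t - 1)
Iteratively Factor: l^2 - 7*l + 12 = (l - 3)*(l - 4)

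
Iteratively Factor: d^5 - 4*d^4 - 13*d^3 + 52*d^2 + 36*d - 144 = (d + 3)*(d^4 - 7*d^3 + 8*d^2 + 28*d - 48) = (d - 4)*(d + 3)*(d^3 - 3*d^2 - 4*d + 12) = (d - 4)*(d - 2)*(d + 3)*(d^2 - d - 6) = (d - 4)*(d - 3)*(d - 2)*(d + 3)*(d + 2)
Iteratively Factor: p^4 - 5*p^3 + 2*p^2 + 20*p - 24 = (p - 2)*(p^3 - 3*p^2 - 4*p + 12) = (p - 3)*(p - 2)*(p^2 - 4) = (p - 3)*(p - 2)^2*(p + 2)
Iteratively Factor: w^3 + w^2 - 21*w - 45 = (w + 3)*(w^2 - 2*w - 15) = (w + 3)^2*(w - 5)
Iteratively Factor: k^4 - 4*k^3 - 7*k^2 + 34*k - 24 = (k - 1)*(k^3 - 3*k^2 - 10*k + 24) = (k - 4)*(k - 1)*(k^2 + k - 6) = (k - 4)*(k - 1)*(k + 3)*(k - 2)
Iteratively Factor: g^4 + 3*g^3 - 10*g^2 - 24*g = (g + 4)*(g^3 - g^2 - 6*g) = (g - 3)*(g + 4)*(g^2 + 2*g) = g*(g - 3)*(g + 4)*(g + 2)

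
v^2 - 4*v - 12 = (v - 6)*(v + 2)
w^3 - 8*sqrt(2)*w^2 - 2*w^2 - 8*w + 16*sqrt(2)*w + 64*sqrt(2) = (w - 4)*(w + 2)*(w - 8*sqrt(2))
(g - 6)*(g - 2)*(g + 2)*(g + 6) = g^4 - 40*g^2 + 144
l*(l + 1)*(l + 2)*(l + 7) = l^4 + 10*l^3 + 23*l^2 + 14*l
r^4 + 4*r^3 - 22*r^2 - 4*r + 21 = (r - 3)*(r - 1)*(r + 1)*(r + 7)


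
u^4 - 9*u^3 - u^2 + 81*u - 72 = (u - 8)*(u - 3)*(u - 1)*(u + 3)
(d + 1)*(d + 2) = d^2 + 3*d + 2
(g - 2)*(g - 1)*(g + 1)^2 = g^4 - g^3 - 3*g^2 + g + 2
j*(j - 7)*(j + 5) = j^3 - 2*j^2 - 35*j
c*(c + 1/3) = c^2 + c/3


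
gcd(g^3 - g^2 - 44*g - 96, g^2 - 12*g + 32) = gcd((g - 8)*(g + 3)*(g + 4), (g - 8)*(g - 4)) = g - 8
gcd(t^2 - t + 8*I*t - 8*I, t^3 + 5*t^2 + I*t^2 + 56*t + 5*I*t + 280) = t + 8*I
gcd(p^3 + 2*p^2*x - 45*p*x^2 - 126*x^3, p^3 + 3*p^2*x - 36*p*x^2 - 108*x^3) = p^2 + 9*p*x + 18*x^2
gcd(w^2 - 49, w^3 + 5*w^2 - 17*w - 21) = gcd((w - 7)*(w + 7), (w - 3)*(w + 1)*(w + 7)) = w + 7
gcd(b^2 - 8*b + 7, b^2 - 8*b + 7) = b^2 - 8*b + 7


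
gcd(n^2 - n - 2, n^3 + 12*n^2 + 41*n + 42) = 1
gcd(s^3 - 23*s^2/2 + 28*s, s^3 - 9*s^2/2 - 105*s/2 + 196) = s^2 - 23*s/2 + 28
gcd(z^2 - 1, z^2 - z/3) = 1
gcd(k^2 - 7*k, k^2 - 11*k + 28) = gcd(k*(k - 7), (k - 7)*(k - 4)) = k - 7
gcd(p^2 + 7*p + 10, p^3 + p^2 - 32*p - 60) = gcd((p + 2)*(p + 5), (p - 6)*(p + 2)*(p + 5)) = p^2 + 7*p + 10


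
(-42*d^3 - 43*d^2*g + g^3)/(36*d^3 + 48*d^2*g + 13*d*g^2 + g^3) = (-7*d + g)/(6*d + g)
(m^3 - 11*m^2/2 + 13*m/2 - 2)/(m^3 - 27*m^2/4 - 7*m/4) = 2*(-2*m^3 + 11*m^2 - 13*m + 4)/(m*(-4*m^2 + 27*m + 7))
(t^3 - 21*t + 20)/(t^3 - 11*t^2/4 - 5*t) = 4*(t^2 + 4*t - 5)/(t*(4*t + 5))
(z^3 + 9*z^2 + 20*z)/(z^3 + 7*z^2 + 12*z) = (z + 5)/(z + 3)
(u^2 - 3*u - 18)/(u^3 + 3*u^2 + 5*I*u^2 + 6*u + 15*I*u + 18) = (u - 6)/(u^2 + 5*I*u + 6)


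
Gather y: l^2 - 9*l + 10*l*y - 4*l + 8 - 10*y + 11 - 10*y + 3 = l^2 - 13*l + y*(10*l - 20) + 22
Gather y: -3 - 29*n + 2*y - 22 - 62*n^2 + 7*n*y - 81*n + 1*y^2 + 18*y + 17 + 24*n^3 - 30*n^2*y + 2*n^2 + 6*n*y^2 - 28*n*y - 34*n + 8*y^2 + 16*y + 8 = 24*n^3 - 60*n^2 - 144*n + y^2*(6*n + 9) + y*(-30*n^2 - 21*n + 36)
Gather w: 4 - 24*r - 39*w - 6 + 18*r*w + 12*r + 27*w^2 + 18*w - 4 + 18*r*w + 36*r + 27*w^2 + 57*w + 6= 24*r + 54*w^2 + w*(36*r + 36)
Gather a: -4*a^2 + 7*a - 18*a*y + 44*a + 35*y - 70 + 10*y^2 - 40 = -4*a^2 + a*(51 - 18*y) + 10*y^2 + 35*y - 110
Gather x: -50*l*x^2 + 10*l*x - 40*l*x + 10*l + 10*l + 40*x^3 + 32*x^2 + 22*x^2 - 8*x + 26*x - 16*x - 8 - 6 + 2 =20*l + 40*x^3 + x^2*(54 - 50*l) + x*(2 - 30*l) - 12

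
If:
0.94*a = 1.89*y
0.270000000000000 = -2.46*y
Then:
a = -0.22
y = -0.11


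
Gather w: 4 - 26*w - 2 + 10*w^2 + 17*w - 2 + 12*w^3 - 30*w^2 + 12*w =12*w^3 - 20*w^2 + 3*w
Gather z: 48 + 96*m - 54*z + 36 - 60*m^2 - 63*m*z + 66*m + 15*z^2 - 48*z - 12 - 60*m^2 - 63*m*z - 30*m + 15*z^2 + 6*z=-120*m^2 + 132*m + 30*z^2 + z*(-126*m - 96) + 72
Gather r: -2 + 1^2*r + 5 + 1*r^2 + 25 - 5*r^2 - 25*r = -4*r^2 - 24*r + 28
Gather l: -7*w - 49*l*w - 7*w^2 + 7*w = -49*l*w - 7*w^2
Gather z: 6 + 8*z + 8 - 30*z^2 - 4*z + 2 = -30*z^2 + 4*z + 16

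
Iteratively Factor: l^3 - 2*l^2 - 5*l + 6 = (l - 1)*(l^2 - l - 6) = (l - 3)*(l - 1)*(l + 2)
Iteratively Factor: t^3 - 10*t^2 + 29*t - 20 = (t - 1)*(t^2 - 9*t + 20) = (t - 4)*(t - 1)*(t - 5)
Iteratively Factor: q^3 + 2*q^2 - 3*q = (q + 3)*(q^2 - q) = (q - 1)*(q + 3)*(q)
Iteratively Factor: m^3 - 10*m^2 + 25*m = (m - 5)*(m^2 - 5*m) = (m - 5)^2*(m)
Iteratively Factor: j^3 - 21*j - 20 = (j - 5)*(j^2 + 5*j + 4) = (j - 5)*(j + 1)*(j + 4)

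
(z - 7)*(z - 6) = z^2 - 13*z + 42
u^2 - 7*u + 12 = (u - 4)*(u - 3)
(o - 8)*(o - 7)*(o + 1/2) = o^3 - 29*o^2/2 + 97*o/2 + 28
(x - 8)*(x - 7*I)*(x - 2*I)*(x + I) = x^4 - 8*x^3 - 8*I*x^3 - 5*x^2 + 64*I*x^2 + 40*x - 14*I*x + 112*I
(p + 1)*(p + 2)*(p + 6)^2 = p^4 + 15*p^3 + 74*p^2 + 132*p + 72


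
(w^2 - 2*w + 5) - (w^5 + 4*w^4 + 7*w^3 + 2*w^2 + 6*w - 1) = -w^5 - 4*w^4 - 7*w^3 - w^2 - 8*w + 6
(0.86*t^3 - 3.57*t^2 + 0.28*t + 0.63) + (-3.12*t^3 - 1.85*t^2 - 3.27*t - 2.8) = -2.26*t^3 - 5.42*t^2 - 2.99*t - 2.17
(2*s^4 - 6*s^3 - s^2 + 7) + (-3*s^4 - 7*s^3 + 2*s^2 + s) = -s^4 - 13*s^3 + s^2 + s + 7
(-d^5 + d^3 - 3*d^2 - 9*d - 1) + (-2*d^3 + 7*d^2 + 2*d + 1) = -d^5 - d^3 + 4*d^2 - 7*d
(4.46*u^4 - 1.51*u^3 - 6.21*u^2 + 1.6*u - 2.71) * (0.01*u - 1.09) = 0.0446*u^5 - 4.8765*u^4 + 1.5838*u^3 + 6.7849*u^2 - 1.7711*u + 2.9539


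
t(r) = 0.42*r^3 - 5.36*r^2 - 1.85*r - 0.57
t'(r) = 1.26*r^2 - 10.72*r - 1.85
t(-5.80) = -252.10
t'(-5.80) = 102.71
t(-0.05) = -0.49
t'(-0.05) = -1.31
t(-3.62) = -84.04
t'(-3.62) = 53.47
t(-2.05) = -22.92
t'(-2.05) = 25.42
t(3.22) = -48.08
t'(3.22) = -23.30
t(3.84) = -62.93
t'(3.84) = -24.44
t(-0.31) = -0.52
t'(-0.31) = 1.59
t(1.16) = -9.27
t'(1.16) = -12.59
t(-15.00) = -2596.32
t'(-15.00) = 442.45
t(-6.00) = -273.15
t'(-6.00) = 107.83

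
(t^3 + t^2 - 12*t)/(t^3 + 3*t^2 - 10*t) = (t^2 + t - 12)/(t^2 + 3*t - 10)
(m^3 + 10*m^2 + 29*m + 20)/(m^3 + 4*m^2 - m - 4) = (m + 5)/(m - 1)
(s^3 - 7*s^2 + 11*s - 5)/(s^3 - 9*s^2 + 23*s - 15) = (s - 1)/(s - 3)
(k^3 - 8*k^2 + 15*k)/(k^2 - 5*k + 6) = k*(k - 5)/(k - 2)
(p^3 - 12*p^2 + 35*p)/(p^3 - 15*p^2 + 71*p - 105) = p/(p - 3)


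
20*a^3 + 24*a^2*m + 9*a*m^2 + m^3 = (2*a + m)^2*(5*a + m)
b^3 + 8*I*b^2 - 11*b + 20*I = (b - I)*(b + 4*I)*(b + 5*I)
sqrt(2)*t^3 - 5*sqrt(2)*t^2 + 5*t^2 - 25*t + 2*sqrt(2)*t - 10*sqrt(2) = (t - 5)*(t + 2*sqrt(2))*(sqrt(2)*t + 1)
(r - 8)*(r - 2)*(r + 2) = r^3 - 8*r^2 - 4*r + 32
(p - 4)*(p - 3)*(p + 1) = p^3 - 6*p^2 + 5*p + 12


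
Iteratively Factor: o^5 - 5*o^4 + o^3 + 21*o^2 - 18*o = (o + 2)*(o^4 - 7*o^3 + 15*o^2 - 9*o) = (o - 1)*(o + 2)*(o^3 - 6*o^2 + 9*o) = (o - 3)*(o - 1)*(o + 2)*(o^2 - 3*o) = (o - 3)^2*(o - 1)*(o + 2)*(o)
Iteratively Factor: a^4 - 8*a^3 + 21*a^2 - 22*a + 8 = (a - 1)*(a^3 - 7*a^2 + 14*a - 8) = (a - 1)^2*(a^2 - 6*a + 8) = (a - 4)*(a - 1)^2*(a - 2)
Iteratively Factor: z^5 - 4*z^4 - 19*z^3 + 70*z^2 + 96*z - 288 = (z - 4)*(z^4 - 19*z^2 - 6*z + 72) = (z - 4)*(z + 3)*(z^3 - 3*z^2 - 10*z + 24) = (z - 4)^2*(z + 3)*(z^2 + z - 6) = (z - 4)^2*(z + 3)^2*(z - 2)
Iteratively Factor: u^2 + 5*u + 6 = (u + 2)*(u + 3)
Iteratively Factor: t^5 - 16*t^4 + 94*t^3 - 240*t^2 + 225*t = (t - 3)*(t^4 - 13*t^3 + 55*t^2 - 75*t) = (t - 3)^2*(t^3 - 10*t^2 + 25*t) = (t - 5)*(t - 3)^2*(t^2 - 5*t) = t*(t - 5)*(t - 3)^2*(t - 5)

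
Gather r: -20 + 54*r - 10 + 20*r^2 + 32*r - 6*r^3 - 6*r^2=-6*r^3 + 14*r^2 + 86*r - 30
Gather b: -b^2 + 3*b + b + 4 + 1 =-b^2 + 4*b + 5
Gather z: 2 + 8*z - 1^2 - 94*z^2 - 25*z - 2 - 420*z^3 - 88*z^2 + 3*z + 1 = -420*z^3 - 182*z^2 - 14*z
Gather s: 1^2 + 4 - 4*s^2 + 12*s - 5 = -4*s^2 + 12*s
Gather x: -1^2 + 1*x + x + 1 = 2*x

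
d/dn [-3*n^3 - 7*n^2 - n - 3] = -9*n^2 - 14*n - 1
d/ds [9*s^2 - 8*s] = 18*s - 8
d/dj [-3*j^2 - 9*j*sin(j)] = -9*j*cos(j) - 6*j - 9*sin(j)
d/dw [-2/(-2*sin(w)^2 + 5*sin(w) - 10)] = 2*(5 - 4*sin(w))*cos(w)/(-5*sin(w) - cos(2*w) + 11)^2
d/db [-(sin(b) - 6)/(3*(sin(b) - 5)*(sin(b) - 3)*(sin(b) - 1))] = (2*sin(b)^3 - 27*sin(b)^2 + 108*sin(b) - 123)*cos(b)/(3*(sin(b) - 5)^2*(sin(b) - 3)^2*(sin(b) - 1)^2)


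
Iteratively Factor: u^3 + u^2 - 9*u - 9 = (u + 1)*(u^2 - 9) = (u + 1)*(u + 3)*(u - 3)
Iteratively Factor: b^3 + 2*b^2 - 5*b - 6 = (b - 2)*(b^2 + 4*b + 3) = (b - 2)*(b + 3)*(b + 1)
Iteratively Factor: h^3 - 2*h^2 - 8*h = (h)*(h^2 - 2*h - 8) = h*(h + 2)*(h - 4)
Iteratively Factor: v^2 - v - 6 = (v - 3)*(v + 2)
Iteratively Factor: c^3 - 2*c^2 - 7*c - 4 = (c + 1)*(c^2 - 3*c - 4) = (c - 4)*(c + 1)*(c + 1)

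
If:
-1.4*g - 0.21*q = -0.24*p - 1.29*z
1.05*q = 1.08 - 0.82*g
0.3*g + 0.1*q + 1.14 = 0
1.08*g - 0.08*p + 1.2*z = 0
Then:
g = -5.60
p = -40.52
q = 5.40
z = 2.34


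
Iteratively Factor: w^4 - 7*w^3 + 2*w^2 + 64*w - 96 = (w - 4)*(w^3 - 3*w^2 - 10*w + 24) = (w - 4)*(w + 3)*(w^2 - 6*w + 8) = (w - 4)*(w - 2)*(w + 3)*(w - 4)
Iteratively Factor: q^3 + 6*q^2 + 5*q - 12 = (q + 3)*(q^2 + 3*q - 4) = (q + 3)*(q + 4)*(q - 1)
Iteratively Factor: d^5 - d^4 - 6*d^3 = (d)*(d^4 - d^3 - 6*d^2) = d*(d + 2)*(d^3 - 3*d^2) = d^2*(d + 2)*(d^2 - 3*d) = d^3*(d + 2)*(d - 3)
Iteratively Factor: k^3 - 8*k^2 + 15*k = (k)*(k^2 - 8*k + 15) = k*(k - 5)*(k - 3)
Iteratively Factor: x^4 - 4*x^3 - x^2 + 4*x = (x - 1)*(x^3 - 3*x^2 - 4*x) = (x - 4)*(x - 1)*(x^2 + x) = (x - 4)*(x - 1)*(x + 1)*(x)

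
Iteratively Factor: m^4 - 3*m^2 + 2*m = (m)*(m^3 - 3*m + 2) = m*(m - 1)*(m^2 + m - 2) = m*(m - 1)^2*(m + 2)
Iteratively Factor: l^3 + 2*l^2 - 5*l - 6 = (l - 2)*(l^2 + 4*l + 3) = (l - 2)*(l + 3)*(l + 1)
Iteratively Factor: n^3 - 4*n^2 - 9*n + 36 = (n - 3)*(n^2 - n - 12) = (n - 3)*(n + 3)*(n - 4)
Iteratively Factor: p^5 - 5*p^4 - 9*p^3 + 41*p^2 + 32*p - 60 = (p - 3)*(p^4 - 2*p^3 - 15*p^2 - 4*p + 20) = (p - 5)*(p - 3)*(p^3 + 3*p^2 - 4) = (p - 5)*(p - 3)*(p + 2)*(p^2 + p - 2) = (p - 5)*(p - 3)*(p + 2)^2*(p - 1)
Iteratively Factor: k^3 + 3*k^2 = (k + 3)*(k^2) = k*(k + 3)*(k)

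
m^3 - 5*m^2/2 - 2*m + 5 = (m - 5/2)*(m - sqrt(2))*(m + sqrt(2))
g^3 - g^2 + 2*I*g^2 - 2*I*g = g*(g - 1)*(g + 2*I)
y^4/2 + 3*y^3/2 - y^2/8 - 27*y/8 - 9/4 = (y/2 + 1)*(y - 3/2)*(y + 1)*(y + 3/2)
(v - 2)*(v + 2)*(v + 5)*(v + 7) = v^4 + 12*v^3 + 31*v^2 - 48*v - 140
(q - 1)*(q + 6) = q^2 + 5*q - 6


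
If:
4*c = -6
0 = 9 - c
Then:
No Solution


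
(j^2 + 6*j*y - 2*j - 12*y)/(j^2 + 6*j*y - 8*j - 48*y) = (j - 2)/(j - 8)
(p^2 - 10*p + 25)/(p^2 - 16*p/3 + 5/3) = 3*(p - 5)/(3*p - 1)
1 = 1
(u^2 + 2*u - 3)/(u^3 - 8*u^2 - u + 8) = (u + 3)/(u^2 - 7*u - 8)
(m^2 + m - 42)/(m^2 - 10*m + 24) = (m + 7)/(m - 4)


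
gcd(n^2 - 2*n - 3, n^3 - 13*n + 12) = n - 3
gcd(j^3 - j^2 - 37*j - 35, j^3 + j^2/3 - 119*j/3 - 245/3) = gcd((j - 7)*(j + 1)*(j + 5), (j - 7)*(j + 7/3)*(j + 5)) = j^2 - 2*j - 35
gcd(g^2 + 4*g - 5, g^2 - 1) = g - 1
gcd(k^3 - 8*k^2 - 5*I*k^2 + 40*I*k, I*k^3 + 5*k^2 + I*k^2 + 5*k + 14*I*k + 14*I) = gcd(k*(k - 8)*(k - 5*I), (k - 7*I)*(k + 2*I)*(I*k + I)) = 1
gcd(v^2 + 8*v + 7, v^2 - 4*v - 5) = v + 1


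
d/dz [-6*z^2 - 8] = -12*z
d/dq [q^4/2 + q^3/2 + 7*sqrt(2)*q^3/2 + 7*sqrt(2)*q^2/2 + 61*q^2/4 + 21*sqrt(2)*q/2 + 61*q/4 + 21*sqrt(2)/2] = 2*q^3 + 3*q^2/2 + 21*sqrt(2)*q^2/2 + 7*sqrt(2)*q + 61*q/2 + 21*sqrt(2)/2 + 61/4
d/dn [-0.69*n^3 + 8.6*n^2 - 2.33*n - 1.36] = -2.07*n^2 + 17.2*n - 2.33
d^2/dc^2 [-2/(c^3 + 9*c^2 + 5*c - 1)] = 4*(3*(c + 3)*(c^3 + 9*c^2 + 5*c - 1) - (3*c^2 + 18*c + 5)^2)/(c^3 + 9*c^2 + 5*c - 1)^3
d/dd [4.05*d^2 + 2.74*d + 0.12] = 8.1*d + 2.74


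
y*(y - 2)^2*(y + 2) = y^4 - 2*y^3 - 4*y^2 + 8*y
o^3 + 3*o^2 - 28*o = o*(o - 4)*(o + 7)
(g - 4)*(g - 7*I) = g^2 - 4*g - 7*I*g + 28*I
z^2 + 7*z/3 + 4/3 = (z + 1)*(z + 4/3)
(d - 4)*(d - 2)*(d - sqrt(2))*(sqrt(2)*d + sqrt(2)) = sqrt(2)*d^4 - 5*sqrt(2)*d^3 - 2*d^3 + 2*sqrt(2)*d^2 + 10*d^2 - 4*d + 8*sqrt(2)*d - 16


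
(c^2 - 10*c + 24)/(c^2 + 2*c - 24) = (c - 6)/(c + 6)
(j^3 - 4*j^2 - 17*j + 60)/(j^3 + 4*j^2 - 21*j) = (j^2 - j - 20)/(j*(j + 7))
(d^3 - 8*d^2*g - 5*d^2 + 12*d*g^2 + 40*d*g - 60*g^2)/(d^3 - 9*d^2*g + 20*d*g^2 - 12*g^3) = (d - 5)/(d - g)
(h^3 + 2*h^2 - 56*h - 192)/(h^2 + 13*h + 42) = (h^2 - 4*h - 32)/(h + 7)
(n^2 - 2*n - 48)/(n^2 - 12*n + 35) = (n^2 - 2*n - 48)/(n^2 - 12*n + 35)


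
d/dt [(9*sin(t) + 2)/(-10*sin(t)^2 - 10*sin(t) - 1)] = (90*sin(t)^2 + 40*sin(t) + 11)*cos(t)/(10*sin(t)^2 + 10*sin(t) + 1)^2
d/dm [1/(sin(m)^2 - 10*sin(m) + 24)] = 2*(5 - sin(m))*cos(m)/(sin(m)^2 - 10*sin(m) + 24)^2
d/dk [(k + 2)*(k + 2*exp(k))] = 2*k*exp(k) + 2*k + 6*exp(k) + 2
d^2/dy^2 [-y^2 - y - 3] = -2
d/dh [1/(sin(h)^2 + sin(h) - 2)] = -(2*sin(h) + 1)*cos(h)/(sin(h)^2 + sin(h) - 2)^2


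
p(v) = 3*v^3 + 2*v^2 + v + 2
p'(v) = 9*v^2 + 4*v + 1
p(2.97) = 101.21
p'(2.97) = 92.27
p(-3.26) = -83.94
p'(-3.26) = 83.61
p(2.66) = 75.27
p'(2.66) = 75.32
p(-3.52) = -107.58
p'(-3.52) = 98.43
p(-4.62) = -255.76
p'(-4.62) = 174.62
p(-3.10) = -71.25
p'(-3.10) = 75.09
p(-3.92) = -151.90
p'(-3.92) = 123.62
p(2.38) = 56.15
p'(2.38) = 61.50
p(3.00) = 104.00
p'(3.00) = 94.00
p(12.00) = 5486.00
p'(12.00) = 1345.00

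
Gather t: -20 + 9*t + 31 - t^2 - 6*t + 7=-t^2 + 3*t + 18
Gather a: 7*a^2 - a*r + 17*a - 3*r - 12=7*a^2 + a*(17 - r) - 3*r - 12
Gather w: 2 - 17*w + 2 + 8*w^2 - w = 8*w^2 - 18*w + 4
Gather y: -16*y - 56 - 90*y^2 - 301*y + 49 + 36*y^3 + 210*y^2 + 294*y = 36*y^3 + 120*y^2 - 23*y - 7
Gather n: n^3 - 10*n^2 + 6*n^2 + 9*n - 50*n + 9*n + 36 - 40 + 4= n^3 - 4*n^2 - 32*n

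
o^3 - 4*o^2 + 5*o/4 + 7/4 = (o - 7/2)*(o - 1)*(o + 1/2)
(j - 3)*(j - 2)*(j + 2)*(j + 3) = j^4 - 13*j^2 + 36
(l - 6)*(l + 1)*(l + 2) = l^3 - 3*l^2 - 16*l - 12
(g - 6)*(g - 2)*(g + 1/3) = g^3 - 23*g^2/3 + 28*g/3 + 4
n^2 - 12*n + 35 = (n - 7)*(n - 5)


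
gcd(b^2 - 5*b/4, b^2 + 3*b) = b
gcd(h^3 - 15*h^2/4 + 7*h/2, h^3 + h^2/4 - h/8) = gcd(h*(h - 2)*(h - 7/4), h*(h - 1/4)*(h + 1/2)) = h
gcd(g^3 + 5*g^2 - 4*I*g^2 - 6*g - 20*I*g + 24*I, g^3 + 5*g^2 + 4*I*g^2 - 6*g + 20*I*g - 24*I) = g^2 + 5*g - 6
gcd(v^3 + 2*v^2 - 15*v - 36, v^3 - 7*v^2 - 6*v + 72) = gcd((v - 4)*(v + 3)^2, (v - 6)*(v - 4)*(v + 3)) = v^2 - v - 12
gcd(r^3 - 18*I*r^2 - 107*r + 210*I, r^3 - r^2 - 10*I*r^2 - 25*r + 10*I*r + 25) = r - 5*I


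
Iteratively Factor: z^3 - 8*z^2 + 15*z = (z - 3)*(z^2 - 5*z) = z*(z - 3)*(z - 5)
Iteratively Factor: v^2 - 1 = (v + 1)*(v - 1)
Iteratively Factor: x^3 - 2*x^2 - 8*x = (x + 2)*(x^2 - 4*x) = (x - 4)*(x + 2)*(x)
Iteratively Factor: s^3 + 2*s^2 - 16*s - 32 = (s - 4)*(s^2 + 6*s + 8) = (s - 4)*(s + 4)*(s + 2)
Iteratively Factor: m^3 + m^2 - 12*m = (m + 4)*(m^2 - 3*m) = m*(m + 4)*(m - 3)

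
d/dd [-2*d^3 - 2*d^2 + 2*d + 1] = -6*d^2 - 4*d + 2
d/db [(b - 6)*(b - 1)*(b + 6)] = 3*b^2 - 2*b - 36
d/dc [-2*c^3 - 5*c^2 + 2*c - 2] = -6*c^2 - 10*c + 2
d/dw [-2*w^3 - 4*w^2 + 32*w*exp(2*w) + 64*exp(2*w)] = -6*w^2 + 64*w*exp(2*w) - 8*w + 160*exp(2*w)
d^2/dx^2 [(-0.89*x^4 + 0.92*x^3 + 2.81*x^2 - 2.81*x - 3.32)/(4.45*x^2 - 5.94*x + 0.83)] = (-35.24845*x^6 + 141.15222*x^5 - 208.137714*x^4 + 165.595242*x^3 - 491.310366*x^2 + 592.620498*x - 233.59437)/(88.121125*x^6 - 352.88055*x^5 + 520.344285*x^4 - 341.220924*x^3 + 97.052979*x^2 - 12.276198*x + 0.571787)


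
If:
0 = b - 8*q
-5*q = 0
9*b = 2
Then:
No Solution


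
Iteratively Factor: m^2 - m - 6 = (m + 2)*(m - 3)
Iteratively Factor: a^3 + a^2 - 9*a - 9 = (a + 3)*(a^2 - 2*a - 3) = (a - 3)*(a + 3)*(a + 1)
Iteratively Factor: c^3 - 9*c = (c)*(c^2 - 9) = c*(c - 3)*(c + 3)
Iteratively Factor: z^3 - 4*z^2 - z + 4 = (z - 1)*(z^2 - 3*z - 4) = (z - 4)*(z - 1)*(z + 1)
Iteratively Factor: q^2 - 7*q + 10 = (q - 5)*(q - 2)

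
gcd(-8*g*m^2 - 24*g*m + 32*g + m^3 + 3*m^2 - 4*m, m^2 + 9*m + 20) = m + 4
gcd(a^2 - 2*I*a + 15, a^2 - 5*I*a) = a - 5*I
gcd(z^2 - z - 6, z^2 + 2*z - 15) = z - 3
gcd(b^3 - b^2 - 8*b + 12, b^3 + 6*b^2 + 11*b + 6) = b + 3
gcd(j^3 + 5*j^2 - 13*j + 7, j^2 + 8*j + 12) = 1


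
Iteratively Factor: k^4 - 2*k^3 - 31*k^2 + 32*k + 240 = (k - 5)*(k^3 + 3*k^2 - 16*k - 48) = (k - 5)*(k + 3)*(k^2 - 16) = (k - 5)*(k + 3)*(k + 4)*(k - 4)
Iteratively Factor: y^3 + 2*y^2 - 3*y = (y - 1)*(y^2 + 3*y) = y*(y - 1)*(y + 3)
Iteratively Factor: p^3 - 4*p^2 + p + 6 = (p - 3)*(p^2 - p - 2) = (p - 3)*(p - 2)*(p + 1)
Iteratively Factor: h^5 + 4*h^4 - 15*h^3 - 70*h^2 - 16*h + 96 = (h + 3)*(h^4 + h^3 - 18*h^2 - 16*h + 32) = (h + 2)*(h + 3)*(h^3 - h^2 - 16*h + 16) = (h - 4)*(h + 2)*(h + 3)*(h^2 + 3*h - 4) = (h - 4)*(h - 1)*(h + 2)*(h + 3)*(h + 4)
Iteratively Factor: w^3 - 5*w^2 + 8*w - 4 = (w - 2)*(w^2 - 3*w + 2) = (w - 2)*(w - 1)*(w - 2)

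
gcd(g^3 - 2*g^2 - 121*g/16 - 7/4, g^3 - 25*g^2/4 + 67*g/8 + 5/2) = g^2 - 15*g/4 - 1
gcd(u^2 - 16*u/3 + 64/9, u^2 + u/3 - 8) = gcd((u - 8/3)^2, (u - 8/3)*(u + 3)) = u - 8/3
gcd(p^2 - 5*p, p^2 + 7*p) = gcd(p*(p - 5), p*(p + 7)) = p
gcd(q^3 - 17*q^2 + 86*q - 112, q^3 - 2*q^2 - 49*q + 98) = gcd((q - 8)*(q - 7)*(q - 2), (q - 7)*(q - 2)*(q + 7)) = q^2 - 9*q + 14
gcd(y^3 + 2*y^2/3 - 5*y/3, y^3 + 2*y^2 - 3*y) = y^2 - y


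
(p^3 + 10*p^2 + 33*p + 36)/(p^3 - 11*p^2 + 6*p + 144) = (p^2 + 7*p + 12)/(p^2 - 14*p + 48)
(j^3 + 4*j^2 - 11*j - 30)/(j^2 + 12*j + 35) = (j^2 - j - 6)/(j + 7)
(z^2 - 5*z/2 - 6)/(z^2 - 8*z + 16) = (z + 3/2)/(z - 4)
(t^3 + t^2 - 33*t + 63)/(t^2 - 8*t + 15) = (t^2 + 4*t - 21)/(t - 5)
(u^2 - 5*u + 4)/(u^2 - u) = (u - 4)/u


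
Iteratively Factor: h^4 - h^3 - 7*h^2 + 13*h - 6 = (h + 3)*(h^3 - 4*h^2 + 5*h - 2) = (h - 1)*(h + 3)*(h^2 - 3*h + 2) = (h - 1)^2*(h + 3)*(h - 2)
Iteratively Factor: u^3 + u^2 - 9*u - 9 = (u + 1)*(u^2 - 9) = (u - 3)*(u + 1)*(u + 3)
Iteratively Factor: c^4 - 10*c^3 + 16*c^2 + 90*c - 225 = (c - 5)*(c^3 - 5*c^2 - 9*c + 45) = (c - 5)*(c - 3)*(c^2 - 2*c - 15) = (c - 5)^2*(c - 3)*(c + 3)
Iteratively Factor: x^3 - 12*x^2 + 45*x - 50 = (x - 5)*(x^2 - 7*x + 10) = (x - 5)*(x - 2)*(x - 5)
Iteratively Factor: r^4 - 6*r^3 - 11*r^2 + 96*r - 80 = (r - 5)*(r^3 - r^2 - 16*r + 16) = (r - 5)*(r + 4)*(r^2 - 5*r + 4) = (r - 5)*(r - 4)*(r + 4)*(r - 1)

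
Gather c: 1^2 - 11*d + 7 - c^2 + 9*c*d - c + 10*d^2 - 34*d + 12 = -c^2 + c*(9*d - 1) + 10*d^2 - 45*d + 20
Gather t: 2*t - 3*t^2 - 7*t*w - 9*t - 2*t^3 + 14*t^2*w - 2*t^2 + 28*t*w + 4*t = -2*t^3 + t^2*(14*w - 5) + t*(21*w - 3)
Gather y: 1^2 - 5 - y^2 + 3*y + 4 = -y^2 + 3*y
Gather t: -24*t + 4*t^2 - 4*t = 4*t^2 - 28*t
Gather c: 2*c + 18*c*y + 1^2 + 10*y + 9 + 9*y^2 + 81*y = c*(18*y + 2) + 9*y^2 + 91*y + 10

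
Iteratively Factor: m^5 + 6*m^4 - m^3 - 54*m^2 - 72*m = (m + 3)*(m^4 + 3*m^3 - 10*m^2 - 24*m) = m*(m + 3)*(m^3 + 3*m^2 - 10*m - 24) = m*(m + 2)*(m + 3)*(m^2 + m - 12) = m*(m + 2)*(m + 3)*(m + 4)*(m - 3)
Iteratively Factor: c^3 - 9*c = (c - 3)*(c^2 + 3*c) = (c - 3)*(c + 3)*(c)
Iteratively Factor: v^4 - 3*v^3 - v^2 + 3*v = (v - 1)*(v^3 - 2*v^2 - 3*v) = (v - 1)*(v + 1)*(v^2 - 3*v) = v*(v - 1)*(v + 1)*(v - 3)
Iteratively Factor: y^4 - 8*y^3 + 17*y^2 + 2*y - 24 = (y + 1)*(y^3 - 9*y^2 + 26*y - 24) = (y - 3)*(y + 1)*(y^2 - 6*y + 8) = (y - 4)*(y - 3)*(y + 1)*(y - 2)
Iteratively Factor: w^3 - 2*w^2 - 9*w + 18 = (w - 2)*(w^2 - 9) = (w - 3)*(w - 2)*(w + 3)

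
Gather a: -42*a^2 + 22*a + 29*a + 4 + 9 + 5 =-42*a^2 + 51*a + 18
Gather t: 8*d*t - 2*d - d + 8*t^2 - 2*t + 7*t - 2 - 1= -3*d + 8*t^2 + t*(8*d + 5) - 3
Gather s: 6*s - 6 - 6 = 6*s - 12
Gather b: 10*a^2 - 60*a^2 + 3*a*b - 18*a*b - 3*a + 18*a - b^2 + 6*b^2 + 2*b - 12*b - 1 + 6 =-50*a^2 + 15*a + 5*b^2 + b*(-15*a - 10) + 5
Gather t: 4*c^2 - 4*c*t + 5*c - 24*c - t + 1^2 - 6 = 4*c^2 - 19*c + t*(-4*c - 1) - 5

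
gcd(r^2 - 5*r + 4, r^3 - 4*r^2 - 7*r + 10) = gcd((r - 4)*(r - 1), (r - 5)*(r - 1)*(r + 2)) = r - 1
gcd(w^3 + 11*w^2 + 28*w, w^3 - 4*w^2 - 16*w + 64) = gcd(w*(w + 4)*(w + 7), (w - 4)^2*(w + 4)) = w + 4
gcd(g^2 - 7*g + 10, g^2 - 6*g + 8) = g - 2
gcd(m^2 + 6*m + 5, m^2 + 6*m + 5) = m^2 + 6*m + 5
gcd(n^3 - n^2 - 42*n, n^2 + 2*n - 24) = n + 6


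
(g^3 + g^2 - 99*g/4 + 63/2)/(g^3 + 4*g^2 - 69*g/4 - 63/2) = (2*g - 3)/(2*g + 3)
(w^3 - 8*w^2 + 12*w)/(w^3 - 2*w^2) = (w - 6)/w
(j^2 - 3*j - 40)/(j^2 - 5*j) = (j^2 - 3*j - 40)/(j*(j - 5))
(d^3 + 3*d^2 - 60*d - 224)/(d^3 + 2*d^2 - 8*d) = (d^2 - d - 56)/(d*(d - 2))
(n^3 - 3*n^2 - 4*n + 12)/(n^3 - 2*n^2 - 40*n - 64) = (n^2 - 5*n + 6)/(n^2 - 4*n - 32)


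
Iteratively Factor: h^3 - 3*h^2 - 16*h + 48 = (h + 4)*(h^2 - 7*h + 12) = (h - 3)*(h + 4)*(h - 4)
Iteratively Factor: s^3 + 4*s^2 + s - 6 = (s - 1)*(s^2 + 5*s + 6) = (s - 1)*(s + 2)*(s + 3)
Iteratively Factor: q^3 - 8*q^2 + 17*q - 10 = (q - 2)*(q^2 - 6*q + 5) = (q - 5)*(q - 2)*(q - 1)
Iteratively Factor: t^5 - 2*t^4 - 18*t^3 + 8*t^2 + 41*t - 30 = (t - 1)*(t^4 - t^3 - 19*t^2 - 11*t + 30) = (t - 5)*(t - 1)*(t^3 + 4*t^2 + t - 6) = (t - 5)*(t - 1)*(t + 3)*(t^2 + t - 2) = (t - 5)*(t - 1)^2*(t + 3)*(t + 2)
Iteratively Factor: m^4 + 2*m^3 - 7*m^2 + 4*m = (m - 1)*(m^3 + 3*m^2 - 4*m) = (m - 1)*(m + 4)*(m^2 - m) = m*(m - 1)*(m + 4)*(m - 1)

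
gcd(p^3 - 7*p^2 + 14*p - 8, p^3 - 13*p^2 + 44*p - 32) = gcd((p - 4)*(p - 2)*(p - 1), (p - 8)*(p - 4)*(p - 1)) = p^2 - 5*p + 4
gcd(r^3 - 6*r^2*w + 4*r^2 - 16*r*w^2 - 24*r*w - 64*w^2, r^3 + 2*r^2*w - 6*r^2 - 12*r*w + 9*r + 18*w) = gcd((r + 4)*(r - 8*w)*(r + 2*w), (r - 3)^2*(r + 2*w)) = r + 2*w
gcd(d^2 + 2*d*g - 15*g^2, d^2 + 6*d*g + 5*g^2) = d + 5*g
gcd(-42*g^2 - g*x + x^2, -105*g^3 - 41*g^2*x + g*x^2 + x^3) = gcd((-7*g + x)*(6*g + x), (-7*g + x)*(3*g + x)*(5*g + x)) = -7*g + x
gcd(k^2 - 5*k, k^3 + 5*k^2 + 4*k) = k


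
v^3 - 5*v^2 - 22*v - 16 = (v - 8)*(v + 1)*(v + 2)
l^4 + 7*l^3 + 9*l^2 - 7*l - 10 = (l - 1)*(l + 1)*(l + 2)*(l + 5)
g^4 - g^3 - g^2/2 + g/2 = g*(g - 1)*(g - sqrt(2)/2)*(g + sqrt(2)/2)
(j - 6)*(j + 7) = j^2 + j - 42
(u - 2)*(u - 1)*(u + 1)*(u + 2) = u^4 - 5*u^2 + 4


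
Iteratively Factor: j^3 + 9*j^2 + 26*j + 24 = (j + 2)*(j^2 + 7*j + 12) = (j + 2)*(j + 4)*(j + 3)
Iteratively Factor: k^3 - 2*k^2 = (k)*(k^2 - 2*k) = k*(k - 2)*(k)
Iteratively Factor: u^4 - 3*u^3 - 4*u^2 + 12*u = (u - 3)*(u^3 - 4*u) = (u - 3)*(u - 2)*(u^2 + 2*u) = u*(u - 3)*(u - 2)*(u + 2)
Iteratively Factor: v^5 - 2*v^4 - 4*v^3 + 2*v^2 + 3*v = (v - 1)*(v^4 - v^3 - 5*v^2 - 3*v) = (v - 1)*(v + 1)*(v^3 - 2*v^2 - 3*v) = v*(v - 1)*(v + 1)*(v^2 - 2*v - 3) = v*(v - 3)*(v - 1)*(v + 1)*(v + 1)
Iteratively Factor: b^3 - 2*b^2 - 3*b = (b)*(b^2 - 2*b - 3) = b*(b + 1)*(b - 3)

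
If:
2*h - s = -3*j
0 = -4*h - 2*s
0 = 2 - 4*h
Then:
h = 1/2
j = -2/3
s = -1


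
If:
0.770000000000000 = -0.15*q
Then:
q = -5.13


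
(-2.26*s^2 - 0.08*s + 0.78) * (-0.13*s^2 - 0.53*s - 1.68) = 0.2938*s^4 + 1.2082*s^3 + 3.7378*s^2 - 0.279*s - 1.3104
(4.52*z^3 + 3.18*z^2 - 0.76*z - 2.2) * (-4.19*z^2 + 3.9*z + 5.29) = -18.9388*z^5 + 4.3038*z^4 + 39.4972*z^3 + 23.0762*z^2 - 12.6004*z - 11.638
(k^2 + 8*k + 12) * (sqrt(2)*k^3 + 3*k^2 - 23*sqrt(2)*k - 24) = sqrt(2)*k^5 + 3*k^4 + 8*sqrt(2)*k^4 - 11*sqrt(2)*k^3 + 24*k^3 - 184*sqrt(2)*k^2 + 12*k^2 - 276*sqrt(2)*k - 192*k - 288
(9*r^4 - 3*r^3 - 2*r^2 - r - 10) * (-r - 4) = -9*r^5 - 33*r^4 + 14*r^3 + 9*r^2 + 14*r + 40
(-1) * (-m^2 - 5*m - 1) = m^2 + 5*m + 1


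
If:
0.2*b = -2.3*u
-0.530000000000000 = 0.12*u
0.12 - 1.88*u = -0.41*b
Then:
No Solution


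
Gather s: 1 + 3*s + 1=3*s + 2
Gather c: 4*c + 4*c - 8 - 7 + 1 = 8*c - 14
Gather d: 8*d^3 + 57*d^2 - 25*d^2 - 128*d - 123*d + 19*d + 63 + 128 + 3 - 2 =8*d^3 + 32*d^2 - 232*d + 192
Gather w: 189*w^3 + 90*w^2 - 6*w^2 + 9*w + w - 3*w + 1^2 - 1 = 189*w^3 + 84*w^2 + 7*w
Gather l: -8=-8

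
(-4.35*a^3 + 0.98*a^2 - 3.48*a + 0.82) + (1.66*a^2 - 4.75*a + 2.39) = -4.35*a^3 + 2.64*a^2 - 8.23*a + 3.21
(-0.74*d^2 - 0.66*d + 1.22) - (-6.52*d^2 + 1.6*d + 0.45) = 5.78*d^2 - 2.26*d + 0.77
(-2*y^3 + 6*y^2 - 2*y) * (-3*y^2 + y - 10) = 6*y^5 - 20*y^4 + 32*y^3 - 62*y^2 + 20*y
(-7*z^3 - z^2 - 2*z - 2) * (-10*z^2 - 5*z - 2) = 70*z^5 + 45*z^4 + 39*z^3 + 32*z^2 + 14*z + 4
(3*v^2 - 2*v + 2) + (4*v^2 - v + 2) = 7*v^2 - 3*v + 4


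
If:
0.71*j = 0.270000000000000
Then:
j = 0.38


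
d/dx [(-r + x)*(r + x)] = 2*x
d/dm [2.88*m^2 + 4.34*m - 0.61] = 5.76*m + 4.34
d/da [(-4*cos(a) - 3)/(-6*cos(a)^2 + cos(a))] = 3*(8*sin(a) - sin(a)/cos(a)^2 + 12*tan(a))/(6*cos(a) - 1)^2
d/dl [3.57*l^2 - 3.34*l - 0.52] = 7.14*l - 3.34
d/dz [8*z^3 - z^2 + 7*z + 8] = 24*z^2 - 2*z + 7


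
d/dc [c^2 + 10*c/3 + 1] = 2*c + 10/3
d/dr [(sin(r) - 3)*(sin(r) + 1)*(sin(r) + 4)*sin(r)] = 2*(2*sin(r)^3 + 3*sin(r)^2 - 11*sin(r) - 6)*cos(r)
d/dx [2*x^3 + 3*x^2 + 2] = 6*x*(x + 1)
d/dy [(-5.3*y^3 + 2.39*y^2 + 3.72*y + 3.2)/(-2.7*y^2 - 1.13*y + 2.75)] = (14.31*y^4 + 11.978*y^3 - 36.3817*y^2 + 30.425*y + 13.846)/(7.29*y^4 + 6.102*y^3 - 13.5731*y^2 - 6.215*y + 7.5625)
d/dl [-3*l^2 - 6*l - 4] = -6*l - 6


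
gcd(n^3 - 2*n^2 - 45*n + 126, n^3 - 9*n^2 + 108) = n - 6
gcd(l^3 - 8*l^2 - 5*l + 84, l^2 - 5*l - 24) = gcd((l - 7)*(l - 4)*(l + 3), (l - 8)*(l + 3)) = l + 3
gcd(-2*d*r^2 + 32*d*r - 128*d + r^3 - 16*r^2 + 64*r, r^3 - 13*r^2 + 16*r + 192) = r^2 - 16*r + 64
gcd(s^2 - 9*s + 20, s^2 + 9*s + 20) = 1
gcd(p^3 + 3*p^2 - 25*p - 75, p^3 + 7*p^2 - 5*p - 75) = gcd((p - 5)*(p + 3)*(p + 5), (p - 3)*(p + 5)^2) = p + 5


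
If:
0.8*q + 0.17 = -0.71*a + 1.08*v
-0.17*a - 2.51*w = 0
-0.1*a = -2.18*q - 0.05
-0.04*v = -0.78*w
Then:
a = -0.07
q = -0.03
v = 0.09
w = 0.00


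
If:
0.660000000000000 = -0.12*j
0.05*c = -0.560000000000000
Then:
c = -11.20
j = -5.50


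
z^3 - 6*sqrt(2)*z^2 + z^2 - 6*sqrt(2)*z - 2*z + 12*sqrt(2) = (z - 1)*(z + 2)*(z - 6*sqrt(2))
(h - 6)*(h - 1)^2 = h^3 - 8*h^2 + 13*h - 6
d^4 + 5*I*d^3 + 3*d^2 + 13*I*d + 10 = (d - I)^2*(d + 2*I)*(d + 5*I)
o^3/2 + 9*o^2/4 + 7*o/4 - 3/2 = (o/2 + 1)*(o - 1/2)*(o + 3)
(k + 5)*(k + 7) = k^2 + 12*k + 35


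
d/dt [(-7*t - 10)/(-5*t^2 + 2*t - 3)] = (-35*t^2 - 100*t + 41)/(25*t^4 - 20*t^3 + 34*t^2 - 12*t + 9)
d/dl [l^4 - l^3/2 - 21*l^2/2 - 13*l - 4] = 4*l^3 - 3*l^2/2 - 21*l - 13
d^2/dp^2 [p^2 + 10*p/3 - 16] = 2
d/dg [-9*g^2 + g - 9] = 1 - 18*g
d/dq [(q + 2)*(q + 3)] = 2*q + 5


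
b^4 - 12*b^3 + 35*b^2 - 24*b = b*(b - 8)*(b - 3)*(b - 1)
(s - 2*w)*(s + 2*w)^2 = s^3 + 2*s^2*w - 4*s*w^2 - 8*w^3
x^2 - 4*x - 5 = (x - 5)*(x + 1)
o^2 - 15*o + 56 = (o - 8)*(o - 7)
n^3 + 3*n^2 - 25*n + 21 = (n - 3)*(n - 1)*(n + 7)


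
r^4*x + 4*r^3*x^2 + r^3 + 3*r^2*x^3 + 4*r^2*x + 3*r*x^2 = r*(r + x)*(r + 3*x)*(r*x + 1)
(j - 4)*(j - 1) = j^2 - 5*j + 4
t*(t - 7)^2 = t^3 - 14*t^2 + 49*t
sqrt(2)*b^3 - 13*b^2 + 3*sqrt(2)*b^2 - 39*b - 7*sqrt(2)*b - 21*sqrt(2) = (b + 3)*(b - 7*sqrt(2))*(sqrt(2)*b + 1)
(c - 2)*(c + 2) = c^2 - 4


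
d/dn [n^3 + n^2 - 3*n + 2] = 3*n^2 + 2*n - 3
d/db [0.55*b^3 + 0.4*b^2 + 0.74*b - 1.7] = 1.65*b^2 + 0.8*b + 0.74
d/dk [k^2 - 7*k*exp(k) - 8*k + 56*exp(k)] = -7*k*exp(k) + 2*k + 49*exp(k) - 8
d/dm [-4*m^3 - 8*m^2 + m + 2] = -12*m^2 - 16*m + 1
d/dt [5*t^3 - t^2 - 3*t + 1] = 15*t^2 - 2*t - 3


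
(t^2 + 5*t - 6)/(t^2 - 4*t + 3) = (t + 6)/(t - 3)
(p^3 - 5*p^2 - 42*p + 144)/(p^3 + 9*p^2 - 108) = (p - 8)/(p + 6)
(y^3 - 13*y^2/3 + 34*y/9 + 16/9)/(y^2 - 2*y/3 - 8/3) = (9*y^2 - 21*y - 8)/(3*(3*y + 4))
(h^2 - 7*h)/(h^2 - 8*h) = (h - 7)/(h - 8)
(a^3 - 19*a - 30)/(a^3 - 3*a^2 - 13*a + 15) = (a + 2)/(a - 1)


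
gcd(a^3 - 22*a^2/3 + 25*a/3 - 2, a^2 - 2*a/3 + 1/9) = a - 1/3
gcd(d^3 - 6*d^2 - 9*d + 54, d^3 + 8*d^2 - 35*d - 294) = d - 6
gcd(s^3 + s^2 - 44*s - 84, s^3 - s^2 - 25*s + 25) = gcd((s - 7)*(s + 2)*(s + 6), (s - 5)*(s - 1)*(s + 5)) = 1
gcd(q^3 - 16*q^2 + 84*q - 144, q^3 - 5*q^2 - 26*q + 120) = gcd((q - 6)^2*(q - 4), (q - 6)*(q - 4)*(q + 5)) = q^2 - 10*q + 24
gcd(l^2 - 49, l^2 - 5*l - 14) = l - 7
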